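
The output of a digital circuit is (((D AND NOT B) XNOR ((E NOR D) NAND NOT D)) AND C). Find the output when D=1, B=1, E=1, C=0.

Substituting: (((1 AND NOT 1) XNOR ((1 NOR 1) NAND NOT 1)) AND 0)
= 0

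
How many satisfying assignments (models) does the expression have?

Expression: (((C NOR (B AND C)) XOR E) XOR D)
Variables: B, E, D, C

Satisfying assignments: (0,0,0,0), (0,0,1,1), (0,1,0,1), (0,1,1,0), (1,0,0,0), (1,0,1,1), (1,1,0,1), (1,1,1,0)
Count: 8 out of 16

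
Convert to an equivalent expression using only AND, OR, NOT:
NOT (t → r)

t AND NOT r
(Negated implication: NOT(A → B) = A AND NOT B)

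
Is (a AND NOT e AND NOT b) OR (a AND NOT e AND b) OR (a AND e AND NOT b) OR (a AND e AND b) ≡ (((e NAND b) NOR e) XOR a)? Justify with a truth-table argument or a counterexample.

Yes, they are equivalent — the two output columns agree on all 8 assignments:
a | e | b | Expression 1 | Expression 2
---------------------------------------
0 | 0 | 0 | 0 | 0
0 | 0 | 1 | 0 | 0
0 | 1 | 0 | 0 | 0
0 | 1 | 1 | 0 | 0
1 | 0 | 0 | 1 | 1
1 | 0 | 1 | 1 | 1
1 | 1 | 0 | 1 | 1
1 | 1 | 1 | 1 | 1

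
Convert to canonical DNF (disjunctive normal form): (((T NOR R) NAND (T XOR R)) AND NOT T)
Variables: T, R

(NOT T AND NOT R) OR (NOT T AND R)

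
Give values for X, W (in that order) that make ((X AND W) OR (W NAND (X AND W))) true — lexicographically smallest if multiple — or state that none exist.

X=0, W=0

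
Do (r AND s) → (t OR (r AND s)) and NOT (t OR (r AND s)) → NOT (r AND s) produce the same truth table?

Yes, Contrapositive is always equivalent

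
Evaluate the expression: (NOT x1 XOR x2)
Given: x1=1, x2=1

Substituting: (NOT 1 XOR 1)
= 1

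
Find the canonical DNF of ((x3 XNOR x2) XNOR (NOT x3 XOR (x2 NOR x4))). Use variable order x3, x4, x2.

(NOT x3 AND x4 AND NOT x2) OR (x3 AND x4 AND NOT x2)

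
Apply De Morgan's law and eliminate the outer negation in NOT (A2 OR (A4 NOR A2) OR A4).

NOT A2 AND NOT (A4 NOR A2) AND NOT A4
De Morgan's: NOT(OR of terms) = AND of negations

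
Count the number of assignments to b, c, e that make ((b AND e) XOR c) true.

Satisfying assignments: (0,1,0), (0,1,1), (1,0,1), (1,1,0)
Count: 4 out of 8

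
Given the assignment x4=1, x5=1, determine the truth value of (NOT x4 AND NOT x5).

Substituting: (NOT 1 AND NOT 1)
= 0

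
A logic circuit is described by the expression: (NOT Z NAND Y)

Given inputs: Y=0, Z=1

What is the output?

Substituting: (NOT 1 NAND 0)
= 1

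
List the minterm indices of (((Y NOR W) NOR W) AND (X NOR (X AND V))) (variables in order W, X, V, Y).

Σm(1, 3) = (NOT W AND NOT X AND NOT V AND Y) OR (NOT W AND NOT X AND V AND Y)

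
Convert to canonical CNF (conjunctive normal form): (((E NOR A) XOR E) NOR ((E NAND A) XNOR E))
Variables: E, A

(E OR A) AND (NOT E OR A) AND (NOT E OR NOT A)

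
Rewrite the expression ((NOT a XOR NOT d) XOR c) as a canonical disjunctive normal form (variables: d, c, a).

(NOT d AND NOT c AND a) OR (NOT d AND c AND NOT a) OR (d AND NOT c AND NOT a) OR (d AND c AND a)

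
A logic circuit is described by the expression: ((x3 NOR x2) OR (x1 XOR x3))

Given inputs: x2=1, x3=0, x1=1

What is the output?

Substituting: ((0 NOR 1) OR (1 XOR 0))
= 1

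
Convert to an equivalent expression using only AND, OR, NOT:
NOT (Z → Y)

Z AND NOT Y
(Negated implication: NOT(A → B) = A AND NOT B)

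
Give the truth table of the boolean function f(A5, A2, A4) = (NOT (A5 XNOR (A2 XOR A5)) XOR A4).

A5 | A2 | A4 | Output
---------------------
0 | 0 | 0 | 0
0 | 0 | 1 | 1
0 | 1 | 0 | 1
0 | 1 | 1 | 0
1 | 0 | 0 | 0
1 | 0 | 1 | 1
1 | 1 | 0 | 1
1 | 1 | 1 | 0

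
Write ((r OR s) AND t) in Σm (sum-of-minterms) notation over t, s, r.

Σm(5, 6, 7) = (t AND NOT s AND r) OR (t AND s AND NOT r) OR (t AND s AND r)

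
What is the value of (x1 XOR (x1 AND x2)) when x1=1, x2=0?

Substituting: (1 XOR (1 AND 0))
= 1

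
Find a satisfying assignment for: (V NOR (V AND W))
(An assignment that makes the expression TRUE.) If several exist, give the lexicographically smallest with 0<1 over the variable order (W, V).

W=0, V=0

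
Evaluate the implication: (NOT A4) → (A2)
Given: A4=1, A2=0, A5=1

Antecedent (NOT A4) = 0; consequent (A2) = 0.
0 → 0 = 1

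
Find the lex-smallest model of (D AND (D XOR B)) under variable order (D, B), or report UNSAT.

D=1, B=0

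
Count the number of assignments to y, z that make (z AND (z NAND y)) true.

Satisfying assignments: (0,1)
Count: 1 out of 4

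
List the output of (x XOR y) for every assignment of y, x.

y | x | Output
--------------
0 | 0 | 0
0 | 1 | 1
1 | 0 | 1
1 | 1 | 0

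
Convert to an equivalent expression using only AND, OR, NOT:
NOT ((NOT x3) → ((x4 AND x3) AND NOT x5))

(NOT x3) AND NOT ((x4 AND x3) AND NOT x5)
(Negated implication: NOT(A → B) = A AND NOT B)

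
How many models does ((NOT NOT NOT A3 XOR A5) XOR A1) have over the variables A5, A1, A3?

Satisfying assignments: (0,0,0), (0,1,1), (1,0,1), (1,1,0)
Count: 4 out of 8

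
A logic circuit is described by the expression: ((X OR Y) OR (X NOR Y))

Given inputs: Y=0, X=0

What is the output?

Substituting: ((0 OR 0) OR (0 NOR 0))
= 1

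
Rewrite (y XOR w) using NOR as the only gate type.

((((y NOR w) NOR (y NOR w)) NOR ((y NOR w) NOR (y NOR w))) NOR ((((y NOR y) NOR (w NOR w)) NOR ((y NOR y) NOR (w NOR w))) NOR (((y NOR y) NOR (w NOR w)) NOR ((y NOR y) NOR (w NOR w)))))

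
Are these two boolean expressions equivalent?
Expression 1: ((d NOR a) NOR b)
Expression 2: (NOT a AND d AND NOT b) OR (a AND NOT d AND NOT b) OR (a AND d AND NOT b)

Yes, they are equivalent — the two output columns agree on all 8 assignments:
a | d | b | Expression 1 | Expression 2
---------------------------------------
0 | 0 | 0 | 0 | 0
0 | 0 | 1 | 0 | 0
0 | 1 | 0 | 1 | 1
0 | 1 | 1 | 0 | 0
1 | 0 | 0 | 1 | 1
1 | 0 | 1 | 0 | 0
1 | 1 | 0 | 1 | 1
1 | 1 | 1 | 0 | 0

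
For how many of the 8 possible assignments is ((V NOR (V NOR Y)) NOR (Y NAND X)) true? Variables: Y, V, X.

Satisfying assignments: (1,1,1)
Count: 1 out of 8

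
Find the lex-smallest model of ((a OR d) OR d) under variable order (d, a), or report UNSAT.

d=0, a=1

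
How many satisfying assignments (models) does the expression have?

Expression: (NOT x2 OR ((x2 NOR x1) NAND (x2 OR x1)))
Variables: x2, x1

Satisfying assignments: (0,0), (0,1), (1,0), (1,1)
Count: 4 out of 4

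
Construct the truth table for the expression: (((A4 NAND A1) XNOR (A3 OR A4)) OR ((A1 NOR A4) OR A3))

A1 | A3 | A4 | Output
---------------------
0 | 0 | 0 | 1
0 | 0 | 1 | 1
0 | 1 | 0 | 1
0 | 1 | 1 | 1
1 | 0 | 0 | 0
1 | 0 | 1 | 0
1 | 1 | 0 | 1
1 | 1 | 1 | 1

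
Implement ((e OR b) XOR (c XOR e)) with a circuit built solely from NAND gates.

((((e NAND e) NAND (b NAND b)) NAND (((e NAND e) NAND (b NAND b)) NAND ((c NAND (c NAND e)) NAND (e NAND (c NAND e))))) NAND (((c NAND (c NAND e)) NAND (e NAND (c NAND e))) NAND (((e NAND e) NAND (b NAND b)) NAND ((c NAND (c NAND e)) NAND (e NAND (c NAND e))))))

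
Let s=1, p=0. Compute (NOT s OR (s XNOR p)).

Substituting: (NOT 1 OR (1 XNOR 0))
= 0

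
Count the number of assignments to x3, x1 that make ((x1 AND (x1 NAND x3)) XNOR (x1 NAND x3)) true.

Satisfying assignments: (0,1), (1,1)
Count: 2 out of 4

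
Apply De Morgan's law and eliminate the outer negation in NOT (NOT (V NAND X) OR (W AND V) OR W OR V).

(V NAND X) AND NOT (W AND V) AND NOT W AND NOT V
De Morgan's: NOT(OR of terms) = AND of negations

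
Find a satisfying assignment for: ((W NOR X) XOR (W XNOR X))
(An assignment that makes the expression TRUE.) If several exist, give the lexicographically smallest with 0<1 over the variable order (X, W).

X=1, W=1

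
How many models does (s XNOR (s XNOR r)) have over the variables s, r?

Satisfying assignments: (0,1), (1,1)
Count: 2 out of 4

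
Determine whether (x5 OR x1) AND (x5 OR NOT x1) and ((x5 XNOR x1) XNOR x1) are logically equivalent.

Yes, they are equivalent — the two output columns agree on all 4 assignments:
x5 | x1 | Expression 1 | Expression 2
-------------------------------------
0 | 0 | 0 | 0
0 | 1 | 0 | 0
1 | 0 | 1 | 1
1 | 1 | 1 | 1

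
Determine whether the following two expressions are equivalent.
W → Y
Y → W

No, Converse is not equivalent to original (counterexample: Y=0, W=1)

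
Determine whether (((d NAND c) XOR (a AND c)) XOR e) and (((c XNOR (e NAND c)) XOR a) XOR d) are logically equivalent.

No. Counterexample: with a=0, d=0, e=0, c=0, Expression 1 = 1 but Expression 2 = 0.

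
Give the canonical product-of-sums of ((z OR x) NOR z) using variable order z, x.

ΠM(1, 2, 3) = (z OR NOT x) AND (NOT z OR x) AND (NOT z OR NOT x)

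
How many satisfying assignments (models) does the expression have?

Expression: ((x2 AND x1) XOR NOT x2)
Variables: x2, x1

Satisfying assignments: (0,0), (0,1), (1,1)
Count: 3 out of 4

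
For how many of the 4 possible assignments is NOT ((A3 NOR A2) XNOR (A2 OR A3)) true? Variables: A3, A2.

Satisfying assignments: (0,0), (0,1), (1,0), (1,1)
Count: 4 out of 4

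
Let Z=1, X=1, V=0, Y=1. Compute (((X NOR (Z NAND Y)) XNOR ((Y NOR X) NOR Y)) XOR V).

Substituting: (((1 NOR (1 NAND 1)) XNOR ((1 NOR 1) NOR 1)) XOR 0)
= 1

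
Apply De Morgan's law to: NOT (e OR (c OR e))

NOT e AND NOT (c OR e)
De Morgan's: NOT(OR of terms) = AND of negations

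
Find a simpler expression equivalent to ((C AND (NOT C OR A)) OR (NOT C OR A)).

By absorption (E OR (E AND v) = E):
= (NOT C OR A)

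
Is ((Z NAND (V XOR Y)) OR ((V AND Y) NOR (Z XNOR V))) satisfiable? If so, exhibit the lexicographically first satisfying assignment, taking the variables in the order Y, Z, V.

Y=0, Z=0, V=0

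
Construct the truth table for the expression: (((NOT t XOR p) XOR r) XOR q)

t | p | r | q | Output
----------------------
0 | 0 | 0 | 0 | 1
0 | 0 | 0 | 1 | 0
0 | 0 | 1 | 0 | 0
0 | 0 | 1 | 1 | 1
0 | 1 | 0 | 0 | 0
0 | 1 | 0 | 1 | 1
0 | 1 | 1 | 0 | 1
0 | 1 | 1 | 1 | 0
1 | 0 | 0 | 0 | 0
1 | 0 | 0 | 1 | 1
1 | 0 | 1 | 0 | 1
1 | 0 | 1 | 1 | 0
1 | 1 | 0 | 0 | 1
1 | 1 | 0 | 1 | 0
1 | 1 | 1 | 0 | 0
1 | 1 | 1 | 1 | 1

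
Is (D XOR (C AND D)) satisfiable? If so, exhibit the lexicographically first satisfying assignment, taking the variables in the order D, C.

D=1, C=0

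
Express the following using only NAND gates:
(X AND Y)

((X NAND Y) NAND (X NAND Y))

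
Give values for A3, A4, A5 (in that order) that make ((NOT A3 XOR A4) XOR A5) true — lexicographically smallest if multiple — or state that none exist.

A3=0, A4=0, A5=0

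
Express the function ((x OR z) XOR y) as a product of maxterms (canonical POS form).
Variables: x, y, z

ΠM(0, 3, 6, 7) = (x OR y OR z) AND (x OR NOT y OR NOT z) AND (NOT x OR NOT y OR z) AND (NOT x OR NOT y OR NOT z)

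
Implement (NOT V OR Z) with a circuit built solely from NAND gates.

(((V NAND V) NAND (V NAND V)) NAND (Z NAND Z))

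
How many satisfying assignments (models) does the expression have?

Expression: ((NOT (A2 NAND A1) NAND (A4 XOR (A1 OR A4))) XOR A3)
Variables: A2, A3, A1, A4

Satisfying assignments: (0,0,0,0), (0,0,0,1), (0,0,1,0), (0,0,1,1), (1,0,0,0), (1,0,0,1), (1,0,1,1), (1,1,1,0)
Count: 8 out of 16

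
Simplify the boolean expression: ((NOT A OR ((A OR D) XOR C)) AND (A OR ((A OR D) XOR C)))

By distribution ((E OR v) AND (E OR NOT v) = E):
= ((A OR D) XOR C)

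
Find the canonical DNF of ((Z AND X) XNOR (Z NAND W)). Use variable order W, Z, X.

(NOT W AND Z AND X) OR (W AND Z AND NOT X)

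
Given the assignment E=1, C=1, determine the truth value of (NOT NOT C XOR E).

Substituting: (NOT NOT 1 XOR 1)
= 0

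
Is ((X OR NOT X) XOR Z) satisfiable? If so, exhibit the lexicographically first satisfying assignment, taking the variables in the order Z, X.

Z=0, X=0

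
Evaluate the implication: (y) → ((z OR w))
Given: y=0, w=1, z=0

Antecedent (y) = 0; consequent ((z OR w)) = 1.
0 → 1 = 1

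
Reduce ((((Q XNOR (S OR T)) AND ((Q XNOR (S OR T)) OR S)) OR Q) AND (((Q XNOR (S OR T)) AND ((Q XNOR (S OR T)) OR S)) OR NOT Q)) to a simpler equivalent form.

By distribution ((E OR v) AND (E OR NOT v) = E) then absorption (E AND (E OR v) = E):
= (Q XNOR (S OR T))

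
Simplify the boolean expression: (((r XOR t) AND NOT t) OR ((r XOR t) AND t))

By distribution ((E AND v) OR (E AND NOT v) = E):
= (r XOR t)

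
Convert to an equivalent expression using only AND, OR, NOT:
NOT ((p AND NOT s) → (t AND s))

(p AND NOT s) AND NOT (t AND s)
(Negated implication: NOT(A → B) = A AND NOT B)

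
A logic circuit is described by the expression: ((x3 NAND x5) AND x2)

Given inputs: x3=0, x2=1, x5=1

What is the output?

Substituting: ((0 NAND 1) AND 1)
= 1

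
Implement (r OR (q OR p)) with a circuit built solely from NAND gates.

((r NAND r) NAND (((q NAND q) NAND (p NAND p)) NAND ((q NAND q) NAND (p NAND p))))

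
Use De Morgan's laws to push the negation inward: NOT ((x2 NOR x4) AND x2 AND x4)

NOT (x2 NOR x4) OR NOT x2 OR NOT x4
De Morgan's: NOT(AND of terms) = OR of negations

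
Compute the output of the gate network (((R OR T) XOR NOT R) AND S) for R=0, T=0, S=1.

Substituting: (((0 OR 0) XOR NOT 0) AND 1)
= 1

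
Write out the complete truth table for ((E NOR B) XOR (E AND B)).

B | E | Output
--------------
0 | 0 | 1
0 | 1 | 0
1 | 0 | 0
1 | 1 | 1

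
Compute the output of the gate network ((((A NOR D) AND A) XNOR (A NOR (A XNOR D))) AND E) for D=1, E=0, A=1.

Substituting: ((((1 NOR 1) AND 1) XNOR (1 NOR (1 XNOR 1))) AND 0)
= 0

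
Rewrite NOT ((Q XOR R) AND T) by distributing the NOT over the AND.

NOT (Q XOR R) OR NOT T
De Morgan's: NOT(AND of terms) = OR of negations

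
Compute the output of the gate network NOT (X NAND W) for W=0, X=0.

Substituting: NOT (0 NAND 0)
= 0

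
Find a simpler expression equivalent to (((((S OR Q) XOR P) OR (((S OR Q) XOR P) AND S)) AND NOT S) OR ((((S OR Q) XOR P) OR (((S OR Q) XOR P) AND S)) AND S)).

By distribution ((E AND v) OR (E AND NOT v) = E) then absorption (E OR (E AND v) = E):
= ((S OR Q) XOR P)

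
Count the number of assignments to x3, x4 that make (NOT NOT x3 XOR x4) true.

Satisfying assignments: (0,1), (1,0)
Count: 2 out of 4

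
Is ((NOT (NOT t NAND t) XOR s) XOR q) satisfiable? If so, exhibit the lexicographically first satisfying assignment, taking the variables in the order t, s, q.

t=0, s=0, q=1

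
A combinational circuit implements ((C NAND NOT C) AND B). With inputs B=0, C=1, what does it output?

Substituting: ((1 NAND NOT 1) AND 0)
= 0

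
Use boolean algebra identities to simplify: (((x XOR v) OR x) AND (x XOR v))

By absorption (E AND (E OR v) = E):
= (x XOR v)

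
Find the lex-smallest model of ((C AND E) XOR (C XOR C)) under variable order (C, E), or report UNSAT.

C=1, E=1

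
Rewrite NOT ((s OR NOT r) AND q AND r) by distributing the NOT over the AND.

NOT (s OR NOT r) OR NOT q OR NOT r
De Morgan's: NOT(AND of terms) = OR of negations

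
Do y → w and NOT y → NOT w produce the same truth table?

No, Inverse is not equivalent to original (counterexample: y=0, w=1)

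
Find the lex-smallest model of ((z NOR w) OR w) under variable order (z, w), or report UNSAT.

z=0, w=0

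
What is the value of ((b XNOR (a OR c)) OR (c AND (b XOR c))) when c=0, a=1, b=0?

Substituting: ((0 XNOR (1 OR 0)) OR (0 AND (0 XOR 0)))
= 0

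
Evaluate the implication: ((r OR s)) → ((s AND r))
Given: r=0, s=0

Antecedent ((r OR s)) = 0; consequent ((s AND r)) = 0.
0 → 0 = 1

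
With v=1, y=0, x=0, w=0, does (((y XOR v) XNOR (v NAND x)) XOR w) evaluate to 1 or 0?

Substituting: (((0 XOR 1) XNOR (1 NAND 0)) XOR 0)
= 1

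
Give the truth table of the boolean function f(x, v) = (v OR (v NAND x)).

x | v | Output
--------------
0 | 0 | 1
0 | 1 | 1
1 | 0 | 1
1 | 1 | 1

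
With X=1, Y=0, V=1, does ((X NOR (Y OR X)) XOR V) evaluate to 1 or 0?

Substituting: ((1 NOR (0 OR 1)) XOR 1)
= 1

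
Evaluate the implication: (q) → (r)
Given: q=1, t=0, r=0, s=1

Antecedent (q) = 1; consequent (r) = 0.
1 → 0 = 0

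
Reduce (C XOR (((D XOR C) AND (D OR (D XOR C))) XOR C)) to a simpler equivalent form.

By XOR self-cancellation ((E XOR v) XOR v = E) then absorption (E AND (E OR v) = E):
= (D XOR C)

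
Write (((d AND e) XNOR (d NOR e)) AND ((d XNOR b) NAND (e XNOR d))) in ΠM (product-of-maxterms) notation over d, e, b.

ΠM(0, 1, 6, 7) = (d OR e OR b) AND (d OR e OR NOT b) AND (NOT d OR NOT e OR b) AND (NOT d OR NOT e OR NOT b)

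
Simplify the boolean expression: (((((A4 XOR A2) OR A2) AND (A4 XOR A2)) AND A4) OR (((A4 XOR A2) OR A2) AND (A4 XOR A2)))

By absorption (E OR (E AND v) = E) then absorption (E AND (E OR v) = E):
= (A4 XOR A2)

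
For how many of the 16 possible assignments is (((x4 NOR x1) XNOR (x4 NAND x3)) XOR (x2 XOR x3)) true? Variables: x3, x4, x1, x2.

Satisfying assignments: (0,0,0,0), (0,0,1,1), (0,1,0,1), (0,1,1,1), (1,0,0,1), (1,0,1,0), (1,1,0,1), (1,1,1,1)
Count: 8 out of 16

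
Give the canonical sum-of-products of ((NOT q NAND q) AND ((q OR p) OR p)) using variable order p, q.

Σm(1, 2, 3) = (NOT p AND q) OR (p AND NOT q) OR (p AND q)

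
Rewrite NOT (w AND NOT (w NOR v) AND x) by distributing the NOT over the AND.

NOT w OR (w NOR v) OR NOT x
De Morgan's: NOT(AND of terms) = OR of negations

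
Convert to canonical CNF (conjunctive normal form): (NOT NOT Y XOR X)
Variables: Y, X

(Y OR X) AND (NOT Y OR NOT X)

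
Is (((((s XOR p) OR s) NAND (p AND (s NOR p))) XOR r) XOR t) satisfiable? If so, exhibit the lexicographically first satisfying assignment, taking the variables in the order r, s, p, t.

r=0, s=0, p=0, t=0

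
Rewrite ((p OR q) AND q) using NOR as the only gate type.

((((p NOR q) NOR (p NOR q)) NOR ((p NOR q) NOR (p NOR q))) NOR (q NOR q))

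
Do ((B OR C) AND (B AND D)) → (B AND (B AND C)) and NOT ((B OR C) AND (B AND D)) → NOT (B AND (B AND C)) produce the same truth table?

No, Inverse is not equivalent to original (counterexample: D=0, B=1, C=1)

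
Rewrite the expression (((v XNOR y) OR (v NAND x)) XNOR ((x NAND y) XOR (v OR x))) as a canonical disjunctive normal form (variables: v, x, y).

(NOT v AND NOT x AND NOT y) OR (NOT v AND NOT x AND y) OR (NOT v AND x AND y) OR (v AND x AND NOT y) OR (v AND x AND y)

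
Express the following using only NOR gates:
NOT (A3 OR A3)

(((A3 NOR A3) NOR (A3 NOR A3)) NOR ((A3 NOR A3) NOR (A3 NOR A3)))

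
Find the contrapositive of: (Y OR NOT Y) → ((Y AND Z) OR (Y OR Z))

Contrapositive: NOT ((Y AND Z) OR (Y OR Z)) → NOT (Y OR NOT Y)
Note: A statement and its contrapositive are logically equivalent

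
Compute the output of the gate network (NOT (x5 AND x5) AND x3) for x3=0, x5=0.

Substituting: (NOT (0 AND 0) AND 0)
= 0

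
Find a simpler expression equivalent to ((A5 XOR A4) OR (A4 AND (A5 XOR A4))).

By absorption (E OR (E AND v) = E):
= (A5 XOR A4)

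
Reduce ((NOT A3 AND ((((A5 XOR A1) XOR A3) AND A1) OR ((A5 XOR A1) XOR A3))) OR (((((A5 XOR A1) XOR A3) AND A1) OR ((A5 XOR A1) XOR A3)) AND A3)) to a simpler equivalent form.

By distribution ((E AND v) OR (E AND NOT v) = E) then absorption (E OR (E AND v) = E):
= ((A5 XOR A1) XOR A3)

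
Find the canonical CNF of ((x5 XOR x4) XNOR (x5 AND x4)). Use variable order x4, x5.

(x4 OR NOT x5) AND (NOT x4 OR x5) AND (NOT x4 OR NOT x5)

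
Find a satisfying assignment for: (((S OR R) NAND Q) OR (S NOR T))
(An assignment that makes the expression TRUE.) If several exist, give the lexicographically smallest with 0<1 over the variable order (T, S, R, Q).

T=0, S=0, R=0, Q=0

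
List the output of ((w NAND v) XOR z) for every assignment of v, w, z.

v | w | z | Output
------------------
0 | 0 | 0 | 1
0 | 0 | 1 | 0
0 | 1 | 0 | 1
0 | 1 | 1 | 0
1 | 0 | 0 | 1
1 | 0 | 1 | 0
1 | 1 | 0 | 0
1 | 1 | 1 | 1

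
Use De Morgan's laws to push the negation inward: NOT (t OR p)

NOT t AND NOT p
De Morgan's: NOT(OR of terms) = AND of negations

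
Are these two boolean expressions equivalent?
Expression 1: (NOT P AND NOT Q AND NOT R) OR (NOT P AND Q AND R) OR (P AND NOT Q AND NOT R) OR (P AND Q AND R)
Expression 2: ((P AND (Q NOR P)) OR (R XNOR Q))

Yes, they are equivalent — the two output columns agree on all 8 assignments:
P | Q | R | Expression 1 | Expression 2
---------------------------------------
0 | 0 | 0 | 1 | 1
0 | 0 | 1 | 0 | 0
0 | 1 | 0 | 0 | 0
0 | 1 | 1 | 1 | 1
1 | 0 | 0 | 1 | 1
1 | 0 | 1 | 0 | 0
1 | 1 | 0 | 0 | 0
1 | 1 | 1 | 1 | 1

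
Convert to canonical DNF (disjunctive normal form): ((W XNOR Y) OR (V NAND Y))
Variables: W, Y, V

(NOT W AND NOT Y AND NOT V) OR (NOT W AND NOT Y AND V) OR (NOT W AND Y AND NOT V) OR (W AND NOT Y AND NOT V) OR (W AND NOT Y AND V) OR (W AND Y AND NOT V) OR (W AND Y AND V)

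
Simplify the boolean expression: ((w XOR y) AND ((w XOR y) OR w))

By absorption (E AND (E OR v) = E):
= (w XOR y)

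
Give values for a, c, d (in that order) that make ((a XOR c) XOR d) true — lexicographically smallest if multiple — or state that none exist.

a=0, c=0, d=1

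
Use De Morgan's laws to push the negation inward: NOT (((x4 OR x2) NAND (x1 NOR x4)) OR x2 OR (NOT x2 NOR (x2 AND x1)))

NOT ((x4 OR x2) NAND (x1 NOR x4)) AND NOT x2 AND NOT (NOT x2 NOR (x2 AND x1))
De Morgan's: NOT(OR of terms) = AND of negations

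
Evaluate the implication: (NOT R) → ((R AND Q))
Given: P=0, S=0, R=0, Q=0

Antecedent (NOT R) = 1; consequent ((R AND Q)) = 0.
1 → 0 = 0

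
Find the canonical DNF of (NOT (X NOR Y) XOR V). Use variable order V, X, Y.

(NOT V AND NOT X AND Y) OR (NOT V AND X AND NOT Y) OR (NOT V AND X AND Y) OR (V AND NOT X AND NOT Y)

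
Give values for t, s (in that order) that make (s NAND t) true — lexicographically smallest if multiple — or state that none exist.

t=0, s=0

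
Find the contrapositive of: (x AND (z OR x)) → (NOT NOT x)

Contrapositive: NOT x → NOT (x AND (z OR x))
Note: A statement and its contrapositive are logically equivalent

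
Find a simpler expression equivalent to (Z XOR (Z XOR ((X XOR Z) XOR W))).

By XOR self-cancellation ((E XOR v) XOR v = E):
= ((X XOR Z) XOR W)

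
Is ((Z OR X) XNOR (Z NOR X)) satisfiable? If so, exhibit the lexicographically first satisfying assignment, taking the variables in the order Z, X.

UNSATISFIABLE - no assignment makes this expression true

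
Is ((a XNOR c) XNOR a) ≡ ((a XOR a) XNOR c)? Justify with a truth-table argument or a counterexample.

No. Counterexample: with c=0, a=0, Expression 1 = 0 but Expression 2 = 1.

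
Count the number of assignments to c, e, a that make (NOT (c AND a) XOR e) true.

Satisfying assignments: (0,0,0), (0,0,1), (1,0,0), (1,1,1)
Count: 4 out of 8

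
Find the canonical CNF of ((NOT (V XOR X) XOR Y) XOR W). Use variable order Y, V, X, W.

(Y OR V OR X OR NOT W) AND (Y OR V OR NOT X OR W) AND (Y OR NOT V OR X OR W) AND (Y OR NOT V OR NOT X OR NOT W) AND (NOT Y OR V OR X OR W) AND (NOT Y OR V OR NOT X OR NOT W) AND (NOT Y OR NOT V OR X OR NOT W) AND (NOT Y OR NOT V OR NOT X OR W)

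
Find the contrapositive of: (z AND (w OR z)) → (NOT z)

Contrapositive: z → NOT (z AND (w OR z))
Note: A statement and its contrapositive are logically equivalent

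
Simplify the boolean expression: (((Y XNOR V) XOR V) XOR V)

By XOR self-cancellation ((E XOR v) XOR v = E):
= (Y XNOR V)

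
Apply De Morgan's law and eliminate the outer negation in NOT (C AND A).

NOT C OR NOT A
De Morgan's: NOT(AND of terms) = OR of negations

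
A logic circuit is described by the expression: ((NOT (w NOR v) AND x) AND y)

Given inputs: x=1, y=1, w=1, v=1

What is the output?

Substituting: ((NOT (1 NOR 1) AND 1) AND 1)
= 1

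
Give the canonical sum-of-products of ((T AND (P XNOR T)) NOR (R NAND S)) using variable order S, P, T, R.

Σm(9, 11, 13) = (S AND NOT P AND NOT T AND R) OR (S AND NOT P AND T AND R) OR (S AND P AND NOT T AND R)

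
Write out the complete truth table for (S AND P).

P | S | Output
--------------
0 | 0 | 0
0 | 1 | 0
1 | 0 | 0
1 | 1 | 1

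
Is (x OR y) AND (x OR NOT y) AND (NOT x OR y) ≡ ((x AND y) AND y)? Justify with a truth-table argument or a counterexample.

Yes, they are equivalent — the two output columns agree on all 4 assignments:
x | y | Expression 1 | Expression 2
-----------------------------------
0 | 0 | 0 | 0
0 | 1 | 0 | 0
1 | 0 | 0 | 0
1 | 1 | 1 | 1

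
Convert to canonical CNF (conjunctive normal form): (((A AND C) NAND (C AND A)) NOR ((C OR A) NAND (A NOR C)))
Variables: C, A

(C OR A) AND (C OR NOT A) AND (NOT C OR A) AND (NOT C OR NOT A)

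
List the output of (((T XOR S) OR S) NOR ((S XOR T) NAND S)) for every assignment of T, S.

T | S | Output
--------------
0 | 0 | 0
0 | 1 | 0
1 | 0 | 0
1 | 1 | 0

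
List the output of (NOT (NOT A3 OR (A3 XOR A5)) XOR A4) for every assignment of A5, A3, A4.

A5 | A3 | A4 | Output
---------------------
0 | 0 | 0 | 0
0 | 0 | 1 | 1
0 | 1 | 0 | 0
0 | 1 | 1 | 1
1 | 0 | 0 | 0
1 | 0 | 1 | 1
1 | 1 | 0 | 1
1 | 1 | 1 | 0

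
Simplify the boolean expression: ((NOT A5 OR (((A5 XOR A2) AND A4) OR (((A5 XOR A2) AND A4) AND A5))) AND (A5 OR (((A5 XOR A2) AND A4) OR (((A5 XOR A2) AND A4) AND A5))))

By distribution ((E OR v) AND (E OR NOT v) = E) then absorption (E OR (E AND v) = E):
= ((A5 XOR A2) AND A4)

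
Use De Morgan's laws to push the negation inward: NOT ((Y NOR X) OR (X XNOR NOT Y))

NOT (Y NOR X) AND NOT (X XNOR NOT Y)
De Morgan's: NOT(OR of terms) = AND of negations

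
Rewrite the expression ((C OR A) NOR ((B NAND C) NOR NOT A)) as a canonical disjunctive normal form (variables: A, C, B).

(NOT A AND NOT C AND NOT B) OR (NOT A AND NOT C AND B)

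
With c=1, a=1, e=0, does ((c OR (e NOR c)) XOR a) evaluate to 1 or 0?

Substituting: ((1 OR (0 NOR 1)) XOR 1)
= 0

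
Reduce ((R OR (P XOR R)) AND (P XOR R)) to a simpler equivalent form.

By absorption (E AND (E OR v) = E):
= (P XOR R)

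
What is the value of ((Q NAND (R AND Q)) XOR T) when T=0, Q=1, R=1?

Substituting: ((1 NAND (1 AND 1)) XOR 0)
= 0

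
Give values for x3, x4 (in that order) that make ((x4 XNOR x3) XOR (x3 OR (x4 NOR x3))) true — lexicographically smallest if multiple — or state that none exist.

x3=1, x4=0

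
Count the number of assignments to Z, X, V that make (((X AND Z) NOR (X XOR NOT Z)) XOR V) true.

Satisfying assignments: (0,0,1), (0,1,0), (1,0,0), (1,1,1)
Count: 4 out of 8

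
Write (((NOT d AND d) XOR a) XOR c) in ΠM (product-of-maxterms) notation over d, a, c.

ΠM(0, 3, 4, 7) = (d OR a OR c) AND (d OR NOT a OR NOT c) AND (NOT d OR a OR c) AND (NOT d OR NOT a OR NOT c)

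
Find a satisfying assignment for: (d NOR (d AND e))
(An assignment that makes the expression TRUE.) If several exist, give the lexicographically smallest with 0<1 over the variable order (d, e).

d=0, e=0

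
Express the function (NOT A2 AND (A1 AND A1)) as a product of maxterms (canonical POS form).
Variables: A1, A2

ΠM(0, 1, 3) = (A1 OR A2) AND (A1 OR NOT A2) AND (NOT A1 OR NOT A2)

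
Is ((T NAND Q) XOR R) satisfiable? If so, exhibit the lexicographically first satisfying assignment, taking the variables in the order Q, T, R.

Q=0, T=0, R=0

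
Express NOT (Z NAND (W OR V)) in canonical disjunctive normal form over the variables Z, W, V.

(Z AND NOT W AND V) OR (Z AND W AND NOT V) OR (Z AND W AND V)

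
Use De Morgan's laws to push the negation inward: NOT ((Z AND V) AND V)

NOT (Z AND V) OR NOT V
De Morgan's: NOT(AND of terms) = OR of negations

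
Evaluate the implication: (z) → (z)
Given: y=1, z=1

Antecedent (z) = 1; consequent (z) = 1.
1 → 1 = 1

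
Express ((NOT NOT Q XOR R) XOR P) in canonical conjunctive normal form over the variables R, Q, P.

(R OR Q OR P) AND (R OR NOT Q OR NOT P) AND (NOT R OR Q OR NOT P) AND (NOT R OR NOT Q OR P)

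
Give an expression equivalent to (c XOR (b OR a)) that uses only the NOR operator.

((((c NOR ((b NOR a) NOR (b NOR a))) NOR (c NOR ((b NOR a) NOR (b NOR a)))) NOR ((c NOR ((b NOR a) NOR (b NOR a))) NOR (c NOR ((b NOR a) NOR (b NOR a))))) NOR ((((c NOR c) NOR (((b NOR a) NOR (b NOR a)) NOR ((b NOR a) NOR (b NOR a)))) NOR ((c NOR c) NOR (((b NOR a) NOR (b NOR a)) NOR ((b NOR a) NOR (b NOR a))))) NOR (((c NOR c) NOR (((b NOR a) NOR (b NOR a)) NOR ((b NOR a) NOR (b NOR a)))) NOR ((c NOR c) NOR (((b NOR a) NOR (b NOR a)) NOR ((b NOR a) NOR (b NOR a)))))))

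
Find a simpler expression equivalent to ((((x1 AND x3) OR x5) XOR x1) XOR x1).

By XOR self-cancellation ((E XOR v) XOR v = E):
= ((x1 AND x3) OR x5)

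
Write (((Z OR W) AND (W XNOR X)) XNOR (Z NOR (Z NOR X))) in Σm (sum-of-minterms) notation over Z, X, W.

Σm(0, 1, 3, 5, 6) = (NOT Z AND NOT X AND NOT W) OR (NOT Z AND NOT X AND W) OR (NOT Z AND X AND W) OR (Z AND NOT X AND W) OR (Z AND X AND NOT W)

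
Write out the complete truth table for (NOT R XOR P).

P | R | Output
--------------
0 | 0 | 1
0 | 1 | 0
1 | 0 | 0
1 | 1 | 1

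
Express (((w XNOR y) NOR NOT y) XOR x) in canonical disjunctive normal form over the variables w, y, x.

(NOT w AND NOT y AND x) OR (NOT w AND y AND NOT x) OR (w AND NOT y AND x) OR (w AND y AND x)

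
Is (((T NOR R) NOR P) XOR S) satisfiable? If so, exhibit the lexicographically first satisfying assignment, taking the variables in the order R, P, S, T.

R=0, P=0, S=0, T=1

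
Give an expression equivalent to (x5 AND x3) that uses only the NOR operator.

((x5 NOR x5) NOR (x3 NOR x3))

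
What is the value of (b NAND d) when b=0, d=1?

Substituting: (0 NAND 1)
= 1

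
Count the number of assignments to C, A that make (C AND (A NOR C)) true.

No assignment satisfies the expression.
Count: 0 out of 4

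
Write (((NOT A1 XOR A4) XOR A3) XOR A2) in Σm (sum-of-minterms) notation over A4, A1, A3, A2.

Σm(0, 3, 5, 6, 9, 10, 12, 15) = (NOT A4 AND NOT A1 AND NOT A3 AND NOT A2) OR (NOT A4 AND NOT A1 AND A3 AND A2) OR (NOT A4 AND A1 AND NOT A3 AND A2) OR (NOT A4 AND A1 AND A3 AND NOT A2) OR (A4 AND NOT A1 AND NOT A3 AND A2) OR (A4 AND NOT A1 AND A3 AND NOT A2) OR (A4 AND A1 AND NOT A3 AND NOT A2) OR (A4 AND A1 AND A3 AND A2)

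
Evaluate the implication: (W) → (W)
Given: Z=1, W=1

Antecedent (W) = 1; consequent (W) = 1.
1 → 1 = 1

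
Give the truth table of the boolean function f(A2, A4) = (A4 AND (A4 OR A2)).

A2 | A4 | Output
----------------
0 | 0 | 0
0 | 1 | 1
1 | 0 | 0
1 | 1 | 1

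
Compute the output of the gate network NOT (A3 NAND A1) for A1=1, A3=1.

Substituting: NOT (1 NAND 1)
= 1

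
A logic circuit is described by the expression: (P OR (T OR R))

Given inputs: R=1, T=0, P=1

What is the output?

Substituting: (1 OR (0 OR 1))
= 1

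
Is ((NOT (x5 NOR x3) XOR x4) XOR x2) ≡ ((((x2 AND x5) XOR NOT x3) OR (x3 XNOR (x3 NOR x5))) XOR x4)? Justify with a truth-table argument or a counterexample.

No. Counterexample: with x5=0, x3=0, x4=0, x2=0, Expression 1 = 0 but Expression 2 = 1.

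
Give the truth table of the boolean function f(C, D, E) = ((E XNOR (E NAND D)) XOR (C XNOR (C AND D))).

C | D | E | Output
------------------
0 | 0 | 0 | 1
0 | 0 | 1 | 0
0 | 1 | 0 | 1
0 | 1 | 1 | 1
1 | 0 | 0 | 0
1 | 0 | 1 | 1
1 | 1 | 0 | 1
1 | 1 | 1 | 1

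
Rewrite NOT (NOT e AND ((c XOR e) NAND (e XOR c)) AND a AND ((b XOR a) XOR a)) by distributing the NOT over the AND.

e OR NOT ((c XOR e) NAND (e XOR c)) OR NOT a OR NOT ((b XOR a) XOR a)
De Morgan's: NOT(AND of terms) = OR of negations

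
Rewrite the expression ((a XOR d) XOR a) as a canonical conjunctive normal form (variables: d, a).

(d OR a) AND (d OR NOT a)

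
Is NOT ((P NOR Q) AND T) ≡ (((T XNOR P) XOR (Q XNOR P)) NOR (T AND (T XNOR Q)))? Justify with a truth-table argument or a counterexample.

No. Counterexample: with T=0, Q=1, P=0, Expression 1 = 1 but Expression 2 = 0.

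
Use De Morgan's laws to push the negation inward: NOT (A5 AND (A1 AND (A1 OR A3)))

NOT A5 OR NOT (A1 AND (A1 OR A3))
De Morgan's: NOT(AND of terms) = OR of negations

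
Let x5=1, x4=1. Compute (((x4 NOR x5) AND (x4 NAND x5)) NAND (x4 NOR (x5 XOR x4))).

Substituting: (((1 NOR 1) AND (1 NAND 1)) NAND (1 NOR (1 XOR 1)))
= 1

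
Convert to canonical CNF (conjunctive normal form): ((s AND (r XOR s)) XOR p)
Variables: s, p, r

(s OR p OR r) AND (s OR p OR NOT r) AND (NOT s OR p OR NOT r) AND (NOT s OR NOT p OR r)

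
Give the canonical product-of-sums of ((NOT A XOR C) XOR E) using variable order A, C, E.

ΠM(1, 2, 4, 7) = (A OR C OR NOT E) AND (A OR NOT C OR E) AND (NOT A OR C OR E) AND (NOT A OR NOT C OR NOT E)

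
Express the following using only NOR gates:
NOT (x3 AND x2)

(((x3 NOR x3) NOR (x2 NOR x2)) NOR ((x3 NOR x3) NOR (x2 NOR x2)))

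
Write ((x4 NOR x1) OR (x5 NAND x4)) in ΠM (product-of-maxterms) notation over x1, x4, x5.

ΠM(3, 7) = (x1 OR NOT x4 OR NOT x5) AND (NOT x1 OR NOT x4 OR NOT x5)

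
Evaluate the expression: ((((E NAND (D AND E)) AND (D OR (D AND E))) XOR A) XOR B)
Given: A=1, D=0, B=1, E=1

Substituting: ((((1 NAND (0 AND 1)) AND (0 OR (0 AND 1))) XOR 1) XOR 1)
= 0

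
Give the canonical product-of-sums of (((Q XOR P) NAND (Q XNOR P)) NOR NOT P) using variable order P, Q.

ΠM(0, 1, 2, 3) = (P OR Q) AND (P OR NOT Q) AND (NOT P OR Q) AND (NOT P OR NOT Q)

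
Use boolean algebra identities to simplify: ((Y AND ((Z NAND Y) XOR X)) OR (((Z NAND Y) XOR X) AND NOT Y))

By distribution ((E AND v) OR (E AND NOT v) = E):
= ((Z NAND Y) XOR X)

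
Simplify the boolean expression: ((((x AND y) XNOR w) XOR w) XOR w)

By XOR self-cancellation ((E XOR v) XOR v = E):
= ((x AND y) XNOR w)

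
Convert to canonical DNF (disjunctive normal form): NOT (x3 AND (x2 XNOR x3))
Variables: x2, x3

(NOT x2 AND NOT x3) OR (NOT x2 AND x3) OR (x2 AND NOT x3)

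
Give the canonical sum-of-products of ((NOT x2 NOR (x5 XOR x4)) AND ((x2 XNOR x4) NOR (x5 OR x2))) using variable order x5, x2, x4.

Σm() = FALSE (no minterms)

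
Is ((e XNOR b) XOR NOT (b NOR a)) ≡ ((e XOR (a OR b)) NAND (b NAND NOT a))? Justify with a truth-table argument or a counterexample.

No. Counterexample: with a=0, b=1, e=1, Expression 1 = 0 but Expression 2 = 1.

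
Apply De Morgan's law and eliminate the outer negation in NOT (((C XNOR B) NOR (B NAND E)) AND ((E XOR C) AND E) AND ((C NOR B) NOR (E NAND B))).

NOT ((C XNOR B) NOR (B NAND E)) OR NOT ((E XOR C) AND E) OR NOT ((C NOR B) NOR (E NAND B))
De Morgan's: NOT(AND of terms) = OR of negations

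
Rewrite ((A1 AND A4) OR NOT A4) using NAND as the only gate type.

((((A1 NAND A4) NAND (A1 NAND A4)) NAND ((A1 NAND A4) NAND (A1 NAND A4))) NAND ((A4 NAND A4) NAND (A4 NAND A4)))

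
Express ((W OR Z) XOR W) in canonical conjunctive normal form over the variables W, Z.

(W OR Z) AND (NOT W OR Z) AND (NOT W OR NOT Z)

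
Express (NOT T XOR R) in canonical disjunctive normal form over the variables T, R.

(NOT T AND NOT R) OR (T AND R)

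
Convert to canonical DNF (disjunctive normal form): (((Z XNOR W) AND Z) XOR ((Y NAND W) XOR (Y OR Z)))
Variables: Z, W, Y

(NOT Z AND NOT W AND NOT Y) OR (NOT Z AND W AND NOT Y) OR (NOT Z AND W AND Y) OR (Z AND W AND NOT Y)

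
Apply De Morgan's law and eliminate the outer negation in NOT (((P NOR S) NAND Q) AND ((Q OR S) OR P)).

NOT ((P NOR S) NAND Q) OR NOT ((Q OR S) OR P)
De Morgan's: NOT(AND of terms) = OR of negations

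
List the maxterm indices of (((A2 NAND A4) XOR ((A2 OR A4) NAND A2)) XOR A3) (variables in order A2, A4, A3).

ΠM(0, 2, 5, 6) = (A2 OR A4 OR A3) AND (A2 OR NOT A4 OR A3) AND (NOT A2 OR A4 OR NOT A3) AND (NOT A2 OR NOT A4 OR A3)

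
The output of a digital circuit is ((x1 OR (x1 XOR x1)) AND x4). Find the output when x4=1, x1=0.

Substituting: ((0 OR (0 XOR 0)) AND 1)
= 0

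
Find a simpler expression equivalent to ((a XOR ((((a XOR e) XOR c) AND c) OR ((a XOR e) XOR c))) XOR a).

By XOR self-cancellation ((E XOR v) XOR v = E) then absorption (E OR (E AND v) = E):
= ((a XOR e) XOR c)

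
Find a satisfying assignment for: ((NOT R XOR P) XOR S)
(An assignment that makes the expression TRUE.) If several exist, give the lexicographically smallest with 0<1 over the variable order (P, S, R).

P=0, S=0, R=0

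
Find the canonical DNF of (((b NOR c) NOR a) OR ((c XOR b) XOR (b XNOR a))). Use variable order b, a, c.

(NOT b AND NOT a AND NOT c) OR (NOT b AND NOT a AND c) OR (NOT b AND a AND c) OR (b AND NOT a AND NOT c) OR (b AND NOT a AND c) OR (b AND a AND c)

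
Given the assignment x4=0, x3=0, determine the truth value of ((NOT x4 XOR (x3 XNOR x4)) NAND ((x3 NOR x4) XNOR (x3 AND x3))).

Substituting: ((NOT 0 XOR (0 XNOR 0)) NAND ((0 NOR 0) XNOR (0 AND 0)))
= 1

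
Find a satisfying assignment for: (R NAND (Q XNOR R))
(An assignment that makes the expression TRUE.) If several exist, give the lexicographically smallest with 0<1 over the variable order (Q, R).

Q=0, R=0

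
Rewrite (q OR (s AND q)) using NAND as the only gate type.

((q NAND q) NAND (((s NAND q) NAND (s NAND q)) NAND ((s NAND q) NAND (s NAND q))))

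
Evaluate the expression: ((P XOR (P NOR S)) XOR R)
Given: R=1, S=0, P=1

Substituting: ((1 XOR (1 NOR 0)) XOR 1)
= 0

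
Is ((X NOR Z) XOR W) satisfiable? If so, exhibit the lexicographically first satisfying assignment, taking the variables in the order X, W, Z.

X=0, W=0, Z=0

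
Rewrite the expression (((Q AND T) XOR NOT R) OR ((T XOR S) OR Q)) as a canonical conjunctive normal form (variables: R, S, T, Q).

(NOT R OR S OR T OR Q) AND (NOT R OR NOT S OR NOT T OR Q)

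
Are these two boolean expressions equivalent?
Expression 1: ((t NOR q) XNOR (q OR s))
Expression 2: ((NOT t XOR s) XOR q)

No. Counterexample: with s=0, q=0, t=0, Expression 1 = 0 but Expression 2 = 1.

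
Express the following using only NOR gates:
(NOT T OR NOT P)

(((T NOR T) NOR (P NOR P)) NOR ((T NOR T) NOR (P NOR P)))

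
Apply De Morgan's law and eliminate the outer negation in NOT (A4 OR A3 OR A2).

NOT A4 AND NOT A3 AND NOT A2
De Morgan's: NOT(OR of terms) = AND of negations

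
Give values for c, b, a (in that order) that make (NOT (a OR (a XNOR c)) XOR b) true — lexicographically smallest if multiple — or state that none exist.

c=0, b=1, a=0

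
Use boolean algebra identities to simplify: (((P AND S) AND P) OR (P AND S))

By absorption (E OR (E AND v) = E):
= (P AND S)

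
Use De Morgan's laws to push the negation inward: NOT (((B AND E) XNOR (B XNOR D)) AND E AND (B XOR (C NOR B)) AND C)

NOT ((B AND E) XNOR (B XNOR D)) OR NOT E OR NOT (B XOR (C NOR B)) OR NOT C
De Morgan's: NOT(AND of terms) = OR of negations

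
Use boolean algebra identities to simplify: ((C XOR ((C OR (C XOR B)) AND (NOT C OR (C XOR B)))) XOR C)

By XOR self-cancellation ((E XOR v) XOR v = E) then distribution ((E OR v) AND (E OR NOT v) = E):
= (C XOR B)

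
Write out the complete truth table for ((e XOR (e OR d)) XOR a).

a | d | e | Output
------------------
0 | 0 | 0 | 0
0 | 0 | 1 | 0
0 | 1 | 0 | 1
0 | 1 | 1 | 0
1 | 0 | 0 | 1
1 | 0 | 1 | 1
1 | 1 | 0 | 0
1 | 1 | 1 | 1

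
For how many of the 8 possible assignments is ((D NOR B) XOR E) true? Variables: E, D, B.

Satisfying assignments: (0,0,0), (1,0,1), (1,1,0), (1,1,1)
Count: 4 out of 8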